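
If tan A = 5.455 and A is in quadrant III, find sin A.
sin A = -0.9836 (using tan²A + 1 = sec²A)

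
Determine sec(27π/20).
sec(27π/20) = -2.203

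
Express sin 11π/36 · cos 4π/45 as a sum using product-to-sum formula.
sin 11π/36 cos 4π/45 = (1/2)[sin(11π/36+4π/45) + sin(11π/36-4π/45)]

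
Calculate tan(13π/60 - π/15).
tan(13π/60 - π/15) = (tan 13π/60 - tan π/15)/(1 + tan 13π/60 tan π/15) = 0.5095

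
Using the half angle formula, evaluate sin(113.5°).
sin(113.5°) = √((1 - cos 227°)/2) = 0.9171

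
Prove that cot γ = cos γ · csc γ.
RHS = cos γ · (1/sin γ) = cos γ/sin γ = cot γ = LHS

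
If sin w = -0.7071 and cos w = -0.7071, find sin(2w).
sin(2w) = 2 sin w cos w = 1.0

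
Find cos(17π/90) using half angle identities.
cos(17π/90) = √((1 + cos 17π/45)/2) = 0.829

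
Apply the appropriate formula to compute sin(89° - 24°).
sin(89° - 24°) = sin 89° cos 24° - cos 89° sin 24° = 0.9063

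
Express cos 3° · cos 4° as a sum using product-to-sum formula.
cos 3° cos 4° = (1/2)[cos(3°-4°) + cos(3°+4°)]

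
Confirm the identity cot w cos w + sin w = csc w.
LHS = cos²w/sin w + sin w = (cos²w + sin²w)/sin w = 1/sin w = csc w = RHS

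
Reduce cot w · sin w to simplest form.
cot w · sin w = cos w (using Quotient identity)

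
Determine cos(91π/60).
cos(91π/60) = 0.05234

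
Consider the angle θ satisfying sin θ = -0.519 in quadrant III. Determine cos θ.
cos θ = ±√(1 - sin²θ) = -0.8548 (negative in QIII)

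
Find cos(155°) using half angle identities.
cos(155°) = -√((1 + cos 310°)/2) = -0.9063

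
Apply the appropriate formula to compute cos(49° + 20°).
cos(49° + 20°) = cos 49° cos 20° - sin 49° sin 20° = 0.3584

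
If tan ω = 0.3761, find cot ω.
cot ω = 1/tan ω = 2.659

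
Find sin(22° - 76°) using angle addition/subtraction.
sin(22° - 76°) = sin 22° cos 76° - cos 22° sin 76° = -0.809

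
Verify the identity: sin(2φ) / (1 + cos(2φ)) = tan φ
LHS = 2 sin φ cos φ / (2cos²φ) = sin φ/cos φ = tan φ = RHS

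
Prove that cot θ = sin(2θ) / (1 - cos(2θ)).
RHS = 2 sin θ cos θ / (2sin²θ) = cos θ/sin θ = cot θ = LHS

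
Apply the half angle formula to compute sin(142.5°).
sin(142.5°) = √((1 - cos 285°)/2) = 0.6088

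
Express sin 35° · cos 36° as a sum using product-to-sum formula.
sin 35° cos 36° = (1/2)[sin(35°+36°) + sin(35°-36°)]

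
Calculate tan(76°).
tan(76°) = 4.011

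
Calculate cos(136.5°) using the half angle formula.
cos(136.5°) = -√((1 + cos 273°)/2) = -0.7254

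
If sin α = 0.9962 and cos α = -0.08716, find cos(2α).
cos(2α) = cos²α - sin²α = -0.9848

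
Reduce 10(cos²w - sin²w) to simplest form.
10(cos²w - sin²w) = 10(cos(2w)) (using Double angle)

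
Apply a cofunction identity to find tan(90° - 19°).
tan(90° - 19°) = cot(19°) = 2.904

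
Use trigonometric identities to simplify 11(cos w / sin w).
11(cos w / sin w) = 11(cot w) (using Quotient identity)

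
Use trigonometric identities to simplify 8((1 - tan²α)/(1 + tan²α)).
8((1 - tan²α)/(1 + tan²α)) = 8(cos(2α)) (using Double angle)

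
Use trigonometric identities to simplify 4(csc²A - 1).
4(csc²A - 1) = 4(cot²A) (using Pythagorean identity)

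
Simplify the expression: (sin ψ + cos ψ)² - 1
(sin ψ + cos ψ)² - 1 = sin(2ψ) (using Pythagorean + double angle)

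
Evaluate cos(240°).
cos(240°) = -1/2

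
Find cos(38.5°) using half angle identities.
cos(38.5°) = √((1 + cos 77°)/2) = 0.7826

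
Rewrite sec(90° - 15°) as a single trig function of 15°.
sec(90° - 15°) = csc(15°)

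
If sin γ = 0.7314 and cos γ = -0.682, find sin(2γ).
sin(2γ) = 2 sin γ cos γ = -0.9976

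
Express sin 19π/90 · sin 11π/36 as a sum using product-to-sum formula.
sin 19π/90 sin 11π/36 = (1/2)[cos(19π/90-11π/36) - cos(19π/90+11π/36)]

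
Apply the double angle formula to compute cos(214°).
cos(214°) = cos²107° - sin²107° = -0.829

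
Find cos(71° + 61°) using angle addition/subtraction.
cos(71° + 61°) = cos 71° cos 61° - sin 71° sin 61° = -0.6691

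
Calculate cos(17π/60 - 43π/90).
cos(17π/60 - 43π/90) = cos 17π/60 cos 43π/90 + sin 17π/60 sin 43π/90 = 0.8192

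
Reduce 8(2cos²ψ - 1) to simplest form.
8(2cos²ψ - 1) = 8(cos(2ψ)) (using Double angle)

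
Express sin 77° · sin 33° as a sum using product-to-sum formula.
sin 77° sin 33° = (1/2)[cos(77°-33°) - cos(77°+33°)]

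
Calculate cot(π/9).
cot(π/9) = 2.747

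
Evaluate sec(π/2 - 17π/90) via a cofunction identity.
sec(π/2 - 17π/90) = csc(17π/90) = 1.788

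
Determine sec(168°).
sec(168°) = -1.022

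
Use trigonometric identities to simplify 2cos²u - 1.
2cos²u - 1 = cos(2u) (using Double angle)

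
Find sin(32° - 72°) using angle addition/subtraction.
sin(32° - 72°) = sin 32° cos 72° - cos 32° sin 72° = -0.6428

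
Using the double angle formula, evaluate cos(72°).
cos(72°) = cos²36° - sin²36° = 0.309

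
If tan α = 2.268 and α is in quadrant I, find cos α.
cos α = 0.4034 (using tan²α + 1 = sec²α)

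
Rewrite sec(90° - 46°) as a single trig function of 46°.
sec(90° - 46°) = csc(46°)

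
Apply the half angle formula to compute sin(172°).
sin(172°) = √((1 - cos 344°)/2) = 0.1392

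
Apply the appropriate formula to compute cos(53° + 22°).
cos(53° + 22°) = cos 53° cos 22° - sin 53° sin 22° = (√6-√2)/4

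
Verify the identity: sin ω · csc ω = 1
LHS = sin ω · (1/sin ω) = 1 = RHS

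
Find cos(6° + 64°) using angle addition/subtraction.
cos(6° + 64°) = cos 6° cos 64° - sin 6° sin 64° = 0.342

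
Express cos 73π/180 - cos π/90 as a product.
cos 73π/180 - cos π/90 = -2 sin(5π/24) sin(71π/360)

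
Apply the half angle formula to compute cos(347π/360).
cos(347π/360) = -√((1 + cos 347π/180)/2) = -0.9936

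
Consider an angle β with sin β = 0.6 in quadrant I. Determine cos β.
cos β = √(1 - sin²β) = 0.8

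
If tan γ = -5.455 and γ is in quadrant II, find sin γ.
sin γ = 0.9836 (using tan²γ + 1 = sec²γ)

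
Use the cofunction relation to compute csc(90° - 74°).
csc(90° - 74°) = sec(74°) = 3.628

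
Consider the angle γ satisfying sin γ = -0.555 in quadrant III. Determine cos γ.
cos γ = ±√(1 - sin²γ) = -0.8319 (negative in QIII)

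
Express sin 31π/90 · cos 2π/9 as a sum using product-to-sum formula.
sin 31π/90 cos 2π/9 = (1/2)[sin(31π/90+2π/9) + sin(31π/90-2π/9)]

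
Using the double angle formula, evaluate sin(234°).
sin(234°) = 2 sin 117° cos 117° = -0.809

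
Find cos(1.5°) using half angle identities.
cos(1.5°) = √((1 + cos 3°)/2) = 0.9997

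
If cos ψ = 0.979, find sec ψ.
sec ψ = 1/cos ψ = 1.021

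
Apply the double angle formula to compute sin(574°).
sin(574°) = 2 sin 287° cos 287° = -0.5592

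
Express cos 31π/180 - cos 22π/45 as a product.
cos 31π/180 - cos 22π/45 = -2 sin(119π/360) sin(-19π/120)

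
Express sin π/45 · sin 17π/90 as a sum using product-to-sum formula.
sin π/45 sin 17π/90 = (1/2)[cos(π/45-17π/90) - cos(π/45+17π/90)]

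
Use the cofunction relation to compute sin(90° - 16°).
sin(90° - 16°) = cos(16°) = 0.9613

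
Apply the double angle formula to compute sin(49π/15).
sin(49π/15) = 2 sin 49π/30 cos 49π/30 = -0.7431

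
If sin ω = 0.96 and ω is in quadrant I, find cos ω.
cos ω = 0.28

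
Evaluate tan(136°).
tan(136°) = -0.9657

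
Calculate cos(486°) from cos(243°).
cos(486°) = cos²243° - sin²243° = -0.5878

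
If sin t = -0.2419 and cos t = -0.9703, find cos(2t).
cos(2t) = cos²t - sin²t = 0.883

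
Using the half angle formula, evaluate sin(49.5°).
sin(49.5°) = √((1 - cos 99°)/2) = 0.7604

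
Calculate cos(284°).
cos(284°) = 0.2419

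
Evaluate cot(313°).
cot(313°) = -0.9325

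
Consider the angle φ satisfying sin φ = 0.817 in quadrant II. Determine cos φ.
cos φ = ±√(1 - sin²φ) = -0.5766 (negative in QII)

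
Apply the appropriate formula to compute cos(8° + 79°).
cos(8° + 79°) = cos 8° cos 79° - sin 8° sin 79° = 0.05234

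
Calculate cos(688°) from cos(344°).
cos(688°) = cos²344° - sin²344° = 0.848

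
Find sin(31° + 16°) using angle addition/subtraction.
sin(31° + 16°) = sin 31° cos 16° + cos 31° sin 16° = 0.7314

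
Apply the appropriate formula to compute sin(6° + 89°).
sin(6° + 89°) = sin 6° cos 89° + cos 6° sin 89° = 0.9962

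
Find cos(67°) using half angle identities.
cos(67°) = √((1 + cos 134°)/2) = 0.3907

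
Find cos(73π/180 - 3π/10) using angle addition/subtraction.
cos(73π/180 - 3π/10) = cos 73π/180 cos 3π/10 + sin 73π/180 sin 3π/10 = 0.9455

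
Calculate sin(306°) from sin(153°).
sin(306°) = 2 sin 153° cos 153° = -0.809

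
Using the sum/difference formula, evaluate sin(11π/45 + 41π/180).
sin(11π/45 + 41π/180) = sin 11π/45 cos 41π/180 + cos 11π/45 sin 41π/180 = 0.9962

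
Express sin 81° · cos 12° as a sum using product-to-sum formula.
sin 81° cos 12° = (1/2)[sin(81°+12°) + sin(81°-12°)]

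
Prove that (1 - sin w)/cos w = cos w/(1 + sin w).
LHS = (1 - sin w)(1 + sin w) / (cos w(1 + sin w)) = (1 - sin²w) / (cos w(1 + sin w)) = cos²w / (cos w(1 + sin w)) = cos w/(1 + sin w) = RHS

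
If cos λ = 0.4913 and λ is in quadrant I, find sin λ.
sin λ = 0.871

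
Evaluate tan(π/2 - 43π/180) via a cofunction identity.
tan(π/2 - 43π/180) = cot(43π/180) = 1.072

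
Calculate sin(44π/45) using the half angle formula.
sin(44π/45) = √((1 - cos 88π/45)/2) = 0.06976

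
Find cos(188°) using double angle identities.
cos(188°) = cos²94° - sin²94° = -0.9903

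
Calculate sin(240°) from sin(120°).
sin(240°) = 2 sin 120° cos 120° = -√3/2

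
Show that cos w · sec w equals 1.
LHS = cos w · (1/cos w) = 1 = RHS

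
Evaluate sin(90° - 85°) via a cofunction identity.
sin(90° - 85°) = cos(85°) = 0.08716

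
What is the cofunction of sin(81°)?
sin(81°) = cos(90° - 81°) = cos(9°)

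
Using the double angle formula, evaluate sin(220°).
sin(220°) = 2 sin 110° cos 110° = -0.6428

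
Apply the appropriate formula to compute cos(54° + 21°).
cos(54° + 21°) = cos 54° cos 21° - sin 54° sin 21° = (√6-√2)/4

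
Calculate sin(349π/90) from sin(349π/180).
sin(349π/90) = 2 sin 349π/180 cos 349π/180 = -0.3746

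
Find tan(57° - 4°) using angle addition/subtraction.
tan(57° - 4°) = (tan 57° - tan 4°)/(1 + tan 57° tan 4°) = 1.327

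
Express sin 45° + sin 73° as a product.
sin 45° + sin 73° = 2 sin(59°) cos(-14°)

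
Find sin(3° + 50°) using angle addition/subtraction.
sin(3° + 50°) = sin 3° cos 50° + cos 3° sin 50° = 0.7986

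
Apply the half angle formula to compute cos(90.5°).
cos(90.5°) = -√((1 + cos 181°)/2) = -0.008727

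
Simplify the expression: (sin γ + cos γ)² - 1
(sin γ + cos γ)² - 1 = sin(2γ) (using Pythagorean + double angle)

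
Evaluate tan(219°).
tan(219°) = 0.8098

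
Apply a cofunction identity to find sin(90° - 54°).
sin(90° - 54°) = cos(54°) = 0.5878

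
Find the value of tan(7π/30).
tan(7π/30) = 0.9004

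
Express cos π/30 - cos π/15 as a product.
cos π/30 - cos π/15 = -2 sin(π/20) sin(-π/60)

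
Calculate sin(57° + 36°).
sin(57° + 36°) = sin 57° cos 36° + cos 57° sin 36° = 0.9986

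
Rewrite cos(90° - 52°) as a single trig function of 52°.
cos(90° - 52°) = sin(52°)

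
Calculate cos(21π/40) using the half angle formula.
cos(21π/40) = -√((1 + cos 21π/20)/2) = -0.07846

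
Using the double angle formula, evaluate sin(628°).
sin(628°) = 2 sin 314° cos 314° = -0.9994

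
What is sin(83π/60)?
sin(83π/60) = -0.9336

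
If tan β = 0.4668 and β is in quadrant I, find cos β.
cos β = 0.9061 (using tan²β + 1 = sec²β)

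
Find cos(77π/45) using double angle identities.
cos(77π/45) = cos²77π/90 - sin²77π/90 = 0.6157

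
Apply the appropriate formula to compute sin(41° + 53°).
sin(41° + 53°) = sin 41° cos 53° + cos 41° sin 53° = 0.9976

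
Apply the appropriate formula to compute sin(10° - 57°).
sin(10° - 57°) = sin 10° cos 57° - cos 10° sin 57° = -0.7314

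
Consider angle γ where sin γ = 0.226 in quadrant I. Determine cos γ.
cos γ = √(1 - sin²γ) = 0.9741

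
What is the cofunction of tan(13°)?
tan(13°) = cot(90° - 13°) = cot(77°)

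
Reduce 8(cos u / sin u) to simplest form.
8(cos u / sin u) = 8(cot u) (using Quotient identity)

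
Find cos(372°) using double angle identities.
cos(372°) = cos²186° - sin²186° = 0.9781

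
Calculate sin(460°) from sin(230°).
sin(460°) = 2 sin 230° cos 230° = 0.9848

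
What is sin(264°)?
sin(264°) = -0.9945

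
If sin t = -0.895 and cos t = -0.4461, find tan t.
tan t = sin t / cos t = 2.006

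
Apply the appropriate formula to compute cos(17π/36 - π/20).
cos(17π/36 - π/20) = cos 17π/36 cos π/20 + sin 17π/36 sin π/20 = 0.2419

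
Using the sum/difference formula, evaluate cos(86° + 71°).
cos(86° + 71°) = cos 86° cos 71° - sin 86° sin 71° = -0.9205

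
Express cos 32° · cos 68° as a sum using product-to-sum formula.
cos 32° cos 68° = (1/2)[cos(32°-68°) + cos(32°+68°)]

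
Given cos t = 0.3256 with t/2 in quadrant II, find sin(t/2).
sin(t/2) = ±√((1 - cos t)/2); positive since t/2 ∈ QII, so sin(t/2) = 0.5807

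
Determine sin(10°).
sin(10°) = 0.1736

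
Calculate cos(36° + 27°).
cos(36° + 27°) = cos 36° cos 27° - sin 36° sin 27° = 0.454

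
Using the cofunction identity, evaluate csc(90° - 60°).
csc(90° - 60°) = sec(60°) = 2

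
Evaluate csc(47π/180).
csc(47π/180) = 1.367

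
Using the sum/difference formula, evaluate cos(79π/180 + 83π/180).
cos(79π/180 + 83π/180) = cos 79π/180 cos 83π/180 - sin 79π/180 sin 83π/180 = -0.9511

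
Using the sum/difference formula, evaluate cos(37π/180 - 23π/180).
cos(37π/180 - 23π/180) = cos 37π/180 cos 23π/180 + sin 37π/180 sin 23π/180 = 0.9703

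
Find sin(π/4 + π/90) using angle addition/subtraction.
sin(π/4 + π/90) = sin π/4 cos π/90 + cos π/4 sin π/90 = 0.7314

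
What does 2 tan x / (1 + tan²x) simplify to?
2 tan x / (1 + tan²x) = sin(2x) (using Double angle)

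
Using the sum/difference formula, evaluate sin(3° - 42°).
sin(3° - 42°) = sin 3° cos 42° - cos 3° sin 42° = -0.6293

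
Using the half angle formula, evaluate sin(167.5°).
sin(167.5°) = √((1 - cos 335°)/2) = 0.2164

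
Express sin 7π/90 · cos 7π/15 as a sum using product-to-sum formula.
sin 7π/90 cos 7π/15 = (1/2)[sin(7π/90+7π/15) + sin(7π/90-7π/15)]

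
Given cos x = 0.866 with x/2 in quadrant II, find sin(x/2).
sin(x/2) = ±√((1 - cos x)/2); positive since x/2 ∈ QII, so sin(x/2) = 0.2588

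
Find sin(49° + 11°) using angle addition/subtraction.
sin(49° + 11°) = sin 49° cos 11° + cos 49° sin 11° = √3/2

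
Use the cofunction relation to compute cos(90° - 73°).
cos(90° - 73°) = sin(73°) = 0.9563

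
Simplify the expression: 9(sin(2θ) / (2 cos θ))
9(sin(2θ) / (2 cos θ)) = 9(sin θ) (using Double angle)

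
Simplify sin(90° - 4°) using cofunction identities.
sin(90° - 4°) = cos(4°)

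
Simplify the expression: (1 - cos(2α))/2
(1 - cos(2α))/2 = sin²α (using Power reduction)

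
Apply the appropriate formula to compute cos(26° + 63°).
cos(26° + 63°) = cos 26° cos 63° - sin 26° sin 63° = 0.01745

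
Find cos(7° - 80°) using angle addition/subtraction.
cos(7° - 80°) = cos 7° cos 80° + sin 7° sin 80° = 0.2924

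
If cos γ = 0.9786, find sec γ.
sec γ = 1/cos γ = 1.022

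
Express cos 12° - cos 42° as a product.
cos 12° - cos 42° = -2 sin(27°) sin(-15°)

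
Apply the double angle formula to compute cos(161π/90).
cos(161π/90) = cos²161π/180 - sin²161π/180 = 0.788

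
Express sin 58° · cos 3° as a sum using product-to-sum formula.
sin 58° cos 3° = (1/2)[sin(58°+3°) + sin(58°-3°)]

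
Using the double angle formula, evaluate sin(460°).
sin(460°) = 2 sin 230° cos 230° = 0.9848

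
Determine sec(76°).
sec(76°) = 4.134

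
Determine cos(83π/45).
cos(83π/45) = 0.8829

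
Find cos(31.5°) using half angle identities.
cos(31.5°) = √((1 + cos 63°)/2) = 0.8526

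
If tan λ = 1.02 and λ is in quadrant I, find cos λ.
cos λ = 0.7001 (using tan²λ + 1 = sec²λ)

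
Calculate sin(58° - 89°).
sin(58° - 89°) = sin 58° cos 89° - cos 58° sin 89° = -0.515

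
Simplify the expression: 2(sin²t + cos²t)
2(sin²t + cos²t) = 2 (using Pythagorean identity)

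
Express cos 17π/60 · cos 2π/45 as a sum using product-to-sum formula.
cos 17π/60 cos 2π/45 = (1/2)[cos(17π/60-2π/45) + cos(17π/60+2π/45)]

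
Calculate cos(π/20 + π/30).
cos(π/20 + π/30) = cos π/20 cos π/30 - sin π/20 sin π/30 = (√6+√2)/4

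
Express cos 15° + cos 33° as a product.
cos 15° + cos 33° = 2 cos(24°) cos(-9°)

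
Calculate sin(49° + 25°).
sin(49° + 25°) = sin 49° cos 25° + cos 49° sin 25° = 0.9613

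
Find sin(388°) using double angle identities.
sin(388°) = 2 sin 194° cos 194° = 0.4695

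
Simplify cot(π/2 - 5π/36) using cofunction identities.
cot(π/2 - 5π/36) = tan(5π/36)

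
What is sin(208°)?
sin(208°) = -0.4695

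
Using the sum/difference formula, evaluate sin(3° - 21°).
sin(3° - 21°) = sin 3° cos 21° - cos 3° sin 21° = -0.309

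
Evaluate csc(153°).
csc(153°) = 2.203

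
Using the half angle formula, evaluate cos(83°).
cos(83°) = √((1 + cos 166°)/2) = 0.1219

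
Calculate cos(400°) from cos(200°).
cos(400°) = cos²200° - sin²200° = 0.766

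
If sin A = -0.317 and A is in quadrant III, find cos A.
cos A = -0.9484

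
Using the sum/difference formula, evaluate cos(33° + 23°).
cos(33° + 23°) = cos 33° cos 23° - sin 33° sin 23° = 0.5592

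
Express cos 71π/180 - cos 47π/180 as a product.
cos 71π/180 - cos 47π/180 = -2 sin(59π/180) sin(π/15)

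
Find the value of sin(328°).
sin(328°) = -0.5299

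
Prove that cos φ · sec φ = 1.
LHS = cos φ · (1/cos φ) = 1 = RHS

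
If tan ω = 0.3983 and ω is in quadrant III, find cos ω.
cos ω = -0.929 (using tan²ω + 1 = sec²ω)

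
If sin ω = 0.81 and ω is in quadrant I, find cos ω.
cos ω = 0.5864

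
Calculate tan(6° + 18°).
tan(6° + 18°) = (tan 6° + tan 18°)/(1 - tan 6° tan 18°) = 0.4452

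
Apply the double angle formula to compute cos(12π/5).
cos(12π/5) = cos²6π/5 - sin²6π/5 = 0.309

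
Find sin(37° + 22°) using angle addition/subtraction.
sin(37° + 22°) = sin 37° cos 22° + cos 37° sin 22° = 0.8572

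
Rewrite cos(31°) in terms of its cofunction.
cos(31°) = sin(90° - 31°) = sin(59°)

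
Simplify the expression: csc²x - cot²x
csc²x - cot²x = 1 (using Pythagorean identity)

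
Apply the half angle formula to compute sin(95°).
sin(95°) = √((1 - cos 190°)/2) = 0.9962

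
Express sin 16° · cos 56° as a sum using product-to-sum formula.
sin 16° cos 56° = (1/2)[sin(16°+56°) + sin(16°-56°)]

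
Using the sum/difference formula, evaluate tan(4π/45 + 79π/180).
tan(4π/45 + 79π/180) = (tan 4π/45 + tan 79π/180)/(1 - tan 4π/45 tan 79π/180) = -11.43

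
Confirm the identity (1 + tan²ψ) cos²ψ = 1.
LHS = sec²ψ · cos²ψ = (1/cos²ψ) · cos²ψ = 1 = RHS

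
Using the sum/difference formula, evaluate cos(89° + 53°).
cos(89° + 53°) = cos 89° cos 53° - sin 89° sin 53° = -0.788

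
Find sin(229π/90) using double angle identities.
sin(229π/90) = 2 sin 229π/180 cos 229π/180 = 0.9903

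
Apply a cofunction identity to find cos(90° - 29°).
cos(90° - 29°) = sin(29°) = 0.4848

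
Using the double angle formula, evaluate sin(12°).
sin(12°) = 2 sin 6° cos 6° = 0.2079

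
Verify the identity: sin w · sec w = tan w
LHS = sin w · (1/cos w) = sin w/cos w = tan w = RHS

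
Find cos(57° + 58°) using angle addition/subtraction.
cos(57° + 58°) = cos 57° cos 58° - sin 57° sin 58° = -0.4226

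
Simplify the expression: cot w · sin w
cot w · sin w = cos w (using Quotient identity)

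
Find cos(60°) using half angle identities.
cos(60°) = √((1 + cos 120°)/2) = 1/2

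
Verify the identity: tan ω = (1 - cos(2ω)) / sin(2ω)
RHS = 2sin²ω / (2 sin ω cos ω) = sin ω/cos ω = tan ω = LHS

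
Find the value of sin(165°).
sin(165°) = (√6-√2)/4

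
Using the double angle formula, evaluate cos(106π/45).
cos(106π/45) = cos²53π/45 - sin²53π/45 = 0.4384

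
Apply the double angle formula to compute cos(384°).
cos(384°) = cos²192° - sin²192° = 0.9135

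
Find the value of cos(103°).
cos(103°) = -0.225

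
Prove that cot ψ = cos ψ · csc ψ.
RHS = cos ψ · (1/sin ψ) = cos ψ/sin ψ = cot ψ = LHS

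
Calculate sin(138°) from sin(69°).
sin(138°) = 2 sin 69° cos 69° = 0.6691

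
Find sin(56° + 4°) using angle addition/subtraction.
sin(56° + 4°) = sin 56° cos 4° + cos 56° sin 4° = √3/2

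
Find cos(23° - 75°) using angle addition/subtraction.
cos(23° - 75°) = cos 23° cos 75° + sin 23° sin 75° = 0.6157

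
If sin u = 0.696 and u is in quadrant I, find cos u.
cos u = 0.718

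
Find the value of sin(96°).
sin(96°) = 0.9945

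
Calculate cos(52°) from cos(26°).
cos(52°) = cos²26° - sin²26° = 0.6157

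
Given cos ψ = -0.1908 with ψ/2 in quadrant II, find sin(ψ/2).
sin(ψ/2) = ±√((1 - cos ψ)/2); positive since ψ/2 ∈ QII, so sin(ψ/2) = 0.7716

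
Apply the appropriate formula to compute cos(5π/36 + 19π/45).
cos(5π/36 + 19π/45) = cos 5π/36 cos 19π/45 - sin 5π/36 sin 19π/45 = -0.1908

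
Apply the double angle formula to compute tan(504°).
tan(504°) = 2 tan 252° / (1 - tan²252°) = -0.7265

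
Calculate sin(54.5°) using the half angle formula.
sin(54.5°) = √((1 - cos 109°)/2) = 0.8141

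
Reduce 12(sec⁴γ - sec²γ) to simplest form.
12(sec⁴γ - sec²γ) = 12(tan⁴γ + tan²γ) (using Pythagorean)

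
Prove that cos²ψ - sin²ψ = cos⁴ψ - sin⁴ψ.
RHS = (cos²ψ - sin²ψ)(cos²ψ + sin²ψ) = (cos²ψ - sin²ψ) · 1 = cos²ψ - sin²ψ = LHS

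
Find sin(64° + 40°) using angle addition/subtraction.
sin(64° + 40°) = sin 64° cos 40° + cos 64° sin 40° = 0.9703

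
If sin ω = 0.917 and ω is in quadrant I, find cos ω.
cos ω = 0.3989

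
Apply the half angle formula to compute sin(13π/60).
sin(13π/60) = √((1 - cos 13π/30)/2) = 0.6293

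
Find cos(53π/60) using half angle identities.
cos(53π/60) = -√((1 + cos 53π/30)/2) = -0.9336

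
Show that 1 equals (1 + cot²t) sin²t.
RHS = csc²t · sin²t = (1/sin²t) · sin²t = 1 = LHS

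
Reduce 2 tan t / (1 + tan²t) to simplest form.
2 tan t / (1 + tan²t) = sin(2t) (using Double angle)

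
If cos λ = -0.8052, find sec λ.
sec λ = 1/cos λ = -1.242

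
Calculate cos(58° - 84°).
cos(58° - 84°) = cos 58° cos 84° + sin 58° sin 84° = 0.8988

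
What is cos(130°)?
cos(130°) = -0.6428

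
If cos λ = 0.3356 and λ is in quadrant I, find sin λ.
sin λ = 0.942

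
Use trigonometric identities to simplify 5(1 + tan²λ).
5(1 + tan²λ) = 5(sec²λ) (using Pythagorean identity)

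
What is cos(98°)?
cos(98°) = -0.1392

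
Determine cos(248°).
cos(248°) = -0.3746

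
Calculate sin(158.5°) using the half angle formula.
sin(158.5°) = √((1 - cos 317°)/2) = 0.3665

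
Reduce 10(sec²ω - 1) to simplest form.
10(sec²ω - 1) = 10(tan²ω) (using Pythagorean identity)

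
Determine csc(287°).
csc(287°) = -1.046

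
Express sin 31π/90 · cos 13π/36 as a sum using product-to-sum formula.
sin 31π/90 cos 13π/36 = (1/2)[sin(31π/90+13π/36) + sin(31π/90-13π/36)]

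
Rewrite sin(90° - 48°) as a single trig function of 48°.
sin(90° - 48°) = cos(48°)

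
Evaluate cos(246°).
cos(246°) = -0.4067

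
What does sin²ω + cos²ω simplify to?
sin²ω + cos²ω = 1 (using Pythagorean identity)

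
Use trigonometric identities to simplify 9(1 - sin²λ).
9(1 - sin²λ) = 9(cos²λ) (using Pythagorean identity)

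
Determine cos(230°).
cos(230°) = -0.6428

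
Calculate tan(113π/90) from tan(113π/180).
tan(113π/90) = 2 tan 113π/180 / (1 - tan²113π/180) = 1.036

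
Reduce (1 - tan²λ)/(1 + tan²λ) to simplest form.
(1 - tan²λ)/(1 + tan²λ) = cos(2λ) (using Double angle)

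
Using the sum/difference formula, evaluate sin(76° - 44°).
sin(76° - 44°) = sin 76° cos 44° - cos 76° sin 44° = 0.5299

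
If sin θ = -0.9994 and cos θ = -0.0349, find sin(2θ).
sin(2θ) = 2 sin θ cos θ = 0.06976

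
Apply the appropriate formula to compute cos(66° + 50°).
cos(66° + 50°) = cos 66° cos 50° - sin 66° sin 50° = -0.4384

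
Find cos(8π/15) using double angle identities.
cos(8π/15) = cos²4π/15 - sin²4π/15 = -0.1045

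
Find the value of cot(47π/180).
cot(47π/180) = 0.9325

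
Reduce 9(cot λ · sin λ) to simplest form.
9(cot λ · sin λ) = 9(cos λ) (using Quotient identity)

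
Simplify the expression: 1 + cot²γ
1 + cot²γ = csc²γ (using Pythagorean identity)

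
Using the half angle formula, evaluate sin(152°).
sin(152°) = √((1 - cos 304°)/2) = 0.4695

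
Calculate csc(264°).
csc(264°) = -1.006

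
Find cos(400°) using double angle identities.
cos(400°) = cos²200° - sin²200° = 0.766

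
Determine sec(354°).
sec(354°) = 1.006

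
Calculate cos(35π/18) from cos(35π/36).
cos(35π/18) = cos²35π/36 - sin²35π/36 = 0.9848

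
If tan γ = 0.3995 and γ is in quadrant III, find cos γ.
cos γ = -0.9286 (using tan²γ + 1 = sec²γ)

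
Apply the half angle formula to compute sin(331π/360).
sin(331π/360) = √((1 - cos 331π/180)/2) = 0.2504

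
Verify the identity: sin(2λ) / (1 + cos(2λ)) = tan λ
LHS = 2 sin λ cos λ / (2cos²λ) = sin λ/cos λ = tan λ = RHS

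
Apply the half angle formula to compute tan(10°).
tan(10°) = sin 20° / (1 + cos 20°) = 0.1763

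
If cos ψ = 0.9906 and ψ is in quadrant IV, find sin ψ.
sin ψ = -0.1368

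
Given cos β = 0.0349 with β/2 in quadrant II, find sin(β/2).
sin(β/2) = ±√((1 - cos β)/2); positive since β/2 ∈ QII, so sin(β/2) = 0.6947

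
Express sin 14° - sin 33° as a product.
sin 14° - sin 33° = 2 cos(23.5°) sin(-9.5°)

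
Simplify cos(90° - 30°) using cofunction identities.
cos(90° - 30°) = sin(30°)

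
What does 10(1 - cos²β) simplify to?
10(1 - cos²β) = 10(sin²β) (using Pythagorean identity)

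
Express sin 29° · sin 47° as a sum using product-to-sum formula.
sin 29° sin 47° = (1/2)[cos(29°-47°) - cos(29°+47°)]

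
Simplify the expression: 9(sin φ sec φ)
9(sin φ sec φ) = 9(tan φ) (using Reciprocal + quotient)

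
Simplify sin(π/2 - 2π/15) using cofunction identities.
sin(π/2 - 2π/15) = cos(2π/15)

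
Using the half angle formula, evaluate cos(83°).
cos(83°) = √((1 + cos 166°)/2) = 0.1219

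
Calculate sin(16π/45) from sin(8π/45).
sin(16π/45) = 2 sin 8π/45 cos 8π/45 = 0.8988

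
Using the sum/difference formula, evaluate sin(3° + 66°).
sin(3° + 66°) = sin 3° cos 66° + cos 3° sin 66° = 0.9336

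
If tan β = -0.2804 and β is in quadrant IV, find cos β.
cos β = 0.9629 (using tan²β + 1 = sec²β)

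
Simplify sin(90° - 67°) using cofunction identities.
sin(90° - 67°) = cos(67°)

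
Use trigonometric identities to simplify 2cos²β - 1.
2cos²β - 1 = cos(2β) (using Double angle)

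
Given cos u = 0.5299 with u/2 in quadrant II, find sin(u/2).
sin(u/2) = ±√((1 - cos u)/2); positive since u/2 ∈ QII, so sin(u/2) = 0.4848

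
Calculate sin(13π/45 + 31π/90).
sin(13π/45 + 31π/90) = sin 13π/45 cos 31π/90 + cos 13π/45 sin 31π/90 = 0.9135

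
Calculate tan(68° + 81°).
tan(68° + 81°) = (tan 68° + tan 81°)/(1 - tan 68° tan 81°) = -0.6009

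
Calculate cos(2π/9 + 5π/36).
cos(2π/9 + 5π/36) = cos 2π/9 cos 5π/36 - sin 2π/9 sin 5π/36 = 0.4226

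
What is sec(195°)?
sec(195°) = -1.035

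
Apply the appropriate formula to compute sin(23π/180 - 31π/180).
sin(23π/180 - 31π/180) = sin 23π/180 cos 31π/180 - cos 23π/180 sin 31π/180 = -0.1392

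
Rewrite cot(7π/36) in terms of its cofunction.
cot(7π/36) = tan(π/2 - 7π/36) = tan(11π/36)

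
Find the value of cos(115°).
cos(115°) = -0.4226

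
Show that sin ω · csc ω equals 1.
LHS = sin ω · (1/sin ω) = 1 = RHS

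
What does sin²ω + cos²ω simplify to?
sin²ω + cos²ω = 1 (using Pythagorean identity)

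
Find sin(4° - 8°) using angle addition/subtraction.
sin(4° - 8°) = sin 4° cos 8° - cos 4° sin 8° = -0.06976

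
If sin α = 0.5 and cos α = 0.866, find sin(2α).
sin(2α) = 2 sin α cos α = 0.866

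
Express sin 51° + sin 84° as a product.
sin 51° + sin 84° = 2 sin(67.5°) cos(-16.5°)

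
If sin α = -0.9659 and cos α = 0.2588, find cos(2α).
cos(2α) = cos²α - sin²α = -0.866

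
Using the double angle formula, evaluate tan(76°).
tan(76°) = 2 tan 38° / (1 - tan²38°) = 4.011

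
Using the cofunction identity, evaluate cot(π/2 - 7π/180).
cot(π/2 - 7π/180) = tan(7π/180) = 0.1228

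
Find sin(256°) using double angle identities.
sin(256°) = 2 sin 128° cos 128° = -0.9703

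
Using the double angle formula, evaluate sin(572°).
sin(572°) = 2 sin 286° cos 286° = -0.5299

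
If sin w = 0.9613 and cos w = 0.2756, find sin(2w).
sin(2w) = 2 sin w cos w = 0.5299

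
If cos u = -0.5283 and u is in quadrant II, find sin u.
sin u = 0.8491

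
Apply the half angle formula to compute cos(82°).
cos(82°) = √((1 + cos 164°)/2) = 0.1392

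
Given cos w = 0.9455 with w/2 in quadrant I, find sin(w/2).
sin(w/2) = ±√((1 - cos w)/2); positive since w/2 ∈ QI, so sin(w/2) = 0.1651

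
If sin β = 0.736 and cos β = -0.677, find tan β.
tan β = sin β / cos β = -1.087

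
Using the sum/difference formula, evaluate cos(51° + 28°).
cos(51° + 28°) = cos 51° cos 28° - sin 51° sin 28° = 0.1908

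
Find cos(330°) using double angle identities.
cos(330°) = cos²165° - sin²165° = √3/2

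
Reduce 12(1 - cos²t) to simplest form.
12(1 - cos²t) = 12(sin²t) (using Pythagorean identity)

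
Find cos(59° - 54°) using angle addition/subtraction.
cos(59° - 54°) = cos 59° cos 54° + sin 59° sin 54° = 0.9962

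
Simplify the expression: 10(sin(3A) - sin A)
10(sin(3A) - sin A) = 10(2 cos(2A) sin A) (using Sum-to-product)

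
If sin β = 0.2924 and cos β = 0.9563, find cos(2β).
cos(2β) = cos²β - sin²β = 0.829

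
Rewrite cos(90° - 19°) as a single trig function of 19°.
cos(90° - 19°) = sin(19°)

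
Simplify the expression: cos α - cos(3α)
cos α - cos(3α) = 2 sin(2α) sin α (using Sum-to-product)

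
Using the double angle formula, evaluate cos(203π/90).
cos(203π/90) = cos²203π/180 - sin²203π/180 = 0.6947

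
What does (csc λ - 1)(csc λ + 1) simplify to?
(csc λ - 1)(csc λ + 1) = cot²λ (using Diff. of squares)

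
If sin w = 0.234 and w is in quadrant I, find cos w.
cos w = 0.9722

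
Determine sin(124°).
sin(124°) = 0.829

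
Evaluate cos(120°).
cos(120°) = -1/2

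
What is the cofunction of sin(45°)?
sin(45°) = cos(90° - 45°) = cos(45°)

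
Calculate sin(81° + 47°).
sin(81° + 47°) = sin 81° cos 47° + cos 81° sin 47° = 0.788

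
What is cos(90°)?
cos(90°) = 0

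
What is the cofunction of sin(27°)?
sin(27°) = cos(90° - 27°) = cos(63°)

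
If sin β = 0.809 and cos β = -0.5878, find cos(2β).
cos(2β) = cos²β - sin²β = -0.309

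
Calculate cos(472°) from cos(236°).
cos(472°) = cos²236° - sin²236° = -0.3746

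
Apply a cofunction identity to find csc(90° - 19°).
csc(90° - 19°) = sec(19°) = 1.058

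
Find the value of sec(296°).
sec(296°) = 2.281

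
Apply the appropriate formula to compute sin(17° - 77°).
sin(17° - 77°) = sin 17° cos 77° - cos 17° sin 77° = -√3/2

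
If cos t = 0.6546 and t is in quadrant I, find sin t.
sin t = 0.756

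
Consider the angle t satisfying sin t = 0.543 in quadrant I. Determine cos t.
cos t = √(1 - sin²t) = 0.8397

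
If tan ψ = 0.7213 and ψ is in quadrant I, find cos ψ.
cos ψ = 0.811 (using tan²ψ + 1 = sec²ψ)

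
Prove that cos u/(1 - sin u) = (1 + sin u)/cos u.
RHS = (1 + sin u)(1 - sin u) / (cos u(1 - sin u)) = (1 - sin²u) / (cos u(1 - sin u)) = cos²u / (cos u(1 - sin u)) = cos u/(1 - sin u) = LHS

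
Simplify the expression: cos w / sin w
cos w / sin w = cot w (using Quotient identity)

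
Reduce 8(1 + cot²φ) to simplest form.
8(1 + cot²φ) = 8(csc²φ) (using Pythagorean identity)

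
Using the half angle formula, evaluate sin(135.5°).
sin(135.5°) = √((1 - cos 271°)/2) = 0.7009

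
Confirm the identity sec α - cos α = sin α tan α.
LHS = 1/cos α - cos α = (1 - cos²α)/cos α = sin²α/cos α = sin α · (sin α/cos α) = sin α tan α = RHS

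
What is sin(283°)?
sin(283°) = -0.9744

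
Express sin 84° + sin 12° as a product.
sin 84° + sin 12° = 2 sin(48°) cos(36°)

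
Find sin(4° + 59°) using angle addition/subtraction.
sin(4° + 59°) = sin 4° cos 59° + cos 4° sin 59° = 0.891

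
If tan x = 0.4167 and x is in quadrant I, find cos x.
cos x = 0.9231 (using tan²x + 1 = sec²x)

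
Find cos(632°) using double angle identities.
cos(632°) = cos²316° - sin²316° = 0.0349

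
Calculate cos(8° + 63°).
cos(8° + 63°) = cos 8° cos 63° - sin 8° sin 63° = 0.3256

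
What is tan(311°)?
tan(311°) = -1.15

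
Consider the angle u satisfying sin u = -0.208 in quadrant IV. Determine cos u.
cos u = √(1 - sin²u) = 0.9781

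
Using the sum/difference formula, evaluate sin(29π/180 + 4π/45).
sin(29π/180 + 4π/45) = sin 29π/180 cos 4π/45 + cos 29π/180 sin 4π/45 = √2/2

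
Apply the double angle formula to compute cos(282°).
cos(282°) = cos²141° - sin²141° = 0.2079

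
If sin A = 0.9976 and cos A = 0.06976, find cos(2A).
cos(2A) = cos²A - sin²A = -0.9903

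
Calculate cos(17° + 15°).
cos(17° + 15°) = cos 17° cos 15° - sin 17° sin 15° = 0.848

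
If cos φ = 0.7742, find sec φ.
sec φ = 1/cos φ = 1.292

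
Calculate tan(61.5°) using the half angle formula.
tan(61.5°) = sin 123° / (1 + cos 123°) = 1.842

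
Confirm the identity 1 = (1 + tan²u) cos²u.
RHS = sec²u · cos²u = (1/cos²u) · cos²u = 1 = LHS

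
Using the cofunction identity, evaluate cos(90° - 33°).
cos(90° - 33°) = sin(33°) = 0.5446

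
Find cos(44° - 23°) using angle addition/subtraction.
cos(44° - 23°) = cos 44° cos 23° + sin 44° sin 23° = 0.9336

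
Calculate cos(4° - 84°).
cos(4° - 84°) = cos 4° cos 84° + sin 4° sin 84° = 0.1736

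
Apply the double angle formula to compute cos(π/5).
cos(π/5) = cos²π/10 - sin²π/10 = 0.809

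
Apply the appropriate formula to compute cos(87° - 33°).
cos(87° - 33°) = cos 87° cos 33° + sin 87° sin 33° = 0.5878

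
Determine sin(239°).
sin(239°) = -0.8572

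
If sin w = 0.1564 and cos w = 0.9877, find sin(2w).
sin(2w) = 2 sin w cos w = 0.309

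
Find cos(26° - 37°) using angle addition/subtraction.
cos(26° - 37°) = cos 26° cos 37° + sin 26° sin 37° = 0.9816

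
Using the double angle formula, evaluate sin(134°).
sin(134°) = 2 sin 67° cos 67° = 0.7193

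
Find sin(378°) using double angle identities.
sin(378°) = 2 sin 189° cos 189° = 0.309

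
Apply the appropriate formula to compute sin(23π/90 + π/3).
sin(23π/90 + π/3) = sin 23π/90 cos π/3 + cos 23π/90 sin π/3 = 0.9613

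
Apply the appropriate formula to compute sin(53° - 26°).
sin(53° - 26°) = sin 53° cos 26° - cos 53° sin 26° = 0.454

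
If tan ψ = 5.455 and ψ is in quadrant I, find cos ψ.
cos ψ = 0.1803 (using tan²ψ + 1 = sec²ψ)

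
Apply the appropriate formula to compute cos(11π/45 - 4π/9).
cos(11π/45 - 4π/9) = cos 11π/45 cos 4π/9 + sin 11π/45 sin 4π/9 = 0.809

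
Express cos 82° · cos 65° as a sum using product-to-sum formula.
cos 82° cos 65° = (1/2)[cos(82°-65°) + cos(82°+65°)]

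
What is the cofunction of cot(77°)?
cot(77°) = tan(90° - 77°) = tan(13°)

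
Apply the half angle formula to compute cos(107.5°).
cos(107.5°) = -√((1 + cos 215°)/2) = -0.3007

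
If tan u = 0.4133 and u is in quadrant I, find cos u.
cos u = 0.9242 (using tan²u + 1 = sec²u)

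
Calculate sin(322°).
sin(322°) = -0.6157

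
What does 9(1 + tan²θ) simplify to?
9(1 + tan²θ) = 9(sec²θ) (using Pythagorean identity)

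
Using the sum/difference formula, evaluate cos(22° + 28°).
cos(22° + 28°) = cos 22° cos 28° - sin 22° sin 28° = 0.6428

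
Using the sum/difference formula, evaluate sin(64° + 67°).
sin(64° + 67°) = sin 64° cos 67° + cos 64° sin 67° = 0.7547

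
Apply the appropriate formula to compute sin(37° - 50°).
sin(37° - 50°) = sin 37° cos 50° - cos 37° sin 50° = -0.225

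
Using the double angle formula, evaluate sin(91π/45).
sin(91π/45) = 2 sin 91π/90 cos 91π/90 = 0.06976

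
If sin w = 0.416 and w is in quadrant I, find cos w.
cos w = 0.9094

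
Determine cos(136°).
cos(136°) = -0.7193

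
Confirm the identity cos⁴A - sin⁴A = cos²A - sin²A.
LHS = (cos²A - sin²A)(cos²A + sin²A) = (cos²A - sin²A) · 1 = cos²A - sin²A = RHS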